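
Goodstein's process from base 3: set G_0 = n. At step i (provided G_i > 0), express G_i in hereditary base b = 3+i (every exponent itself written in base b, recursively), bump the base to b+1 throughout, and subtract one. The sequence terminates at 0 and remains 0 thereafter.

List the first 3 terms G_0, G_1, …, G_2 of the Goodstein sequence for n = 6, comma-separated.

[0] 6 ≡ 2·3 (base 3). Lift 4: 8. −1: 7.
[1] 7 ≡ 4 + 3 (base 4). Lift 5: 8. −1: 7.

6, 7, 7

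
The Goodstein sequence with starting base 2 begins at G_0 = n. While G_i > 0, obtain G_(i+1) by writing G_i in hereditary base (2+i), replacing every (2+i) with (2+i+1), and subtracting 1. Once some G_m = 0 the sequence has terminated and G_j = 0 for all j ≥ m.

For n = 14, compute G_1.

[0] 14 ≡ 2^(2 + 1) + 2^2 + 2 (base 2). Lift 3: 111. −1: 110.
[1] 110 ≡ 3^(3 + 1) + 3^3 + 2 (base 3). Lift 4: 1282. −1: 1281.

110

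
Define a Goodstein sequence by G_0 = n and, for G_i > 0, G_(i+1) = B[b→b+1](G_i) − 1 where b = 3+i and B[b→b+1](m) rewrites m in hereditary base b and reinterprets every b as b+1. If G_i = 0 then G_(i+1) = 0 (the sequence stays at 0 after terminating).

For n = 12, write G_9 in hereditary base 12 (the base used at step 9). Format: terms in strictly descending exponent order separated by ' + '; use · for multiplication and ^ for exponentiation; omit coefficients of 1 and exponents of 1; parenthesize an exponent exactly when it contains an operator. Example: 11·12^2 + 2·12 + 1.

12 —HB3→ 3^2 + 3 —bump→ 4^2 + 4 = 20 —(−1)→ 19
19 —HB4→ 4^2 + 3 —bump→ 5^2 + 3 = 28 —(−1)→ 27
27 —HB5→ 5^2 + 2 —bump→ 6^2 + 2 = 38 —(−1)→ 37
37 —HB6→ 6^2 + 1 —bump→ 7^2 + 1 = 50 —(−1)→ 49
49 —HB7→ 7^2 —bump→ 8^2 = 64 —(−1)→ 63
63 —HB8→ 7·8 + 7 —bump→ 7·9 + 7 = 70 —(−1)→ 69
69 —HB9→ 7·9 + 6 —bump→ 7·10 + 6 = 76 —(−1)→ 75
75 —HB10→ 7·10 + 5 —bump→ 7·11 + 5 = 82 —(−1)→ 81
81 —HB11→ 7·11 + 4 —bump→ 7·12 + 4 = 88 —(−1)→ 87

7·12 + 3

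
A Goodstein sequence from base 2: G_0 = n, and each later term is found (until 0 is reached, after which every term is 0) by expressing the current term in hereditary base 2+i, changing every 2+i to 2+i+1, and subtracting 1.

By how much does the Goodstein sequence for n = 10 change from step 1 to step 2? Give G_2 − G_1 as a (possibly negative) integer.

942

G_0 = 10. HB_2(10) = 2^(2 + 1) + 2. Bump = 84. G_1 = 83.
G_1 = 83. HB_3(83) = 3^(3 + 1) + 2. Bump = 1026. G_2 = 1025.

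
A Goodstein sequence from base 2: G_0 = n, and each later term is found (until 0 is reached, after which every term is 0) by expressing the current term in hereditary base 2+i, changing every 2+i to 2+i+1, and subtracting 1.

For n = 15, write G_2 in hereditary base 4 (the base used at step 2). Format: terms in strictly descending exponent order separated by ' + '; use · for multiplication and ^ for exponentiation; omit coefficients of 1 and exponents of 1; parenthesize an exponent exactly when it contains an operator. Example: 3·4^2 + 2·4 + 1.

4^(4 + 1) + 4^4 + 3

(0) 15|_2 = 2^(2 + 1) + 2^2 + 2 + 1 ↦ 3^(3 + 1) + 3^3 + 3 + 1|_3 = 112 ⇒ 111
(1) 111|_3 = 3^(3 + 1) + 3^3 + 3 ↦ 4^(4 + 1) + 4^4 + 4|_4 = 1284 ⇒ 1283
(2) 1283|_4 = 4^(4 + 1) + 4^4 + 3 ↦ 5^(5 + 1) + 5^5 + 3|_5 = 18753 ⇒ 18752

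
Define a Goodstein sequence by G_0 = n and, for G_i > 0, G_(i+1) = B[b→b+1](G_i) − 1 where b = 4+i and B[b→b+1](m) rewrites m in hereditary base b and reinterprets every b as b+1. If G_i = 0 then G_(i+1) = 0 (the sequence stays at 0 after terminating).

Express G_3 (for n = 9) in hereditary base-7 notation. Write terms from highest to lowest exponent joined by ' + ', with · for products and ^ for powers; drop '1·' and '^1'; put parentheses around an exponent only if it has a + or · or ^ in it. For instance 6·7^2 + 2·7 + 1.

[0] 9 ≡ 2·4 + 1 (base 4). Lift 5: 11. −1: 10.
[1] 10 ≡ 2·5 (base 5). Lift 6: 12. −1: 11.
[2] 11 ≡ 6 + 5 (base 6). Lift 7: 12. −1: 11.
[3] 11 ≡ 7 + 4 (base 7). Lift 8: 12. −1: 11.

7 + 4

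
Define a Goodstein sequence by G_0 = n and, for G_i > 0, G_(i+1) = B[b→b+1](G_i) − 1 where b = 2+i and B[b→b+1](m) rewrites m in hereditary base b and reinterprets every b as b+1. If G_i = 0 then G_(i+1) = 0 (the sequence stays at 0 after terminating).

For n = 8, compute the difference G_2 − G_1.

G_0=8  [base 2] 2^(2 + 1)  →[2↦3]→  3^(3 + 1) = 81  −1 ⇒ G_1=80
G_1=80  [base 3] 2·3^3 + 2·3^2 + 2·3 + 2  →[3↦4]→  2·4^4 + 2·4^2 + 2·4 + 2 = 554  −1 ⇒ G_2=553

473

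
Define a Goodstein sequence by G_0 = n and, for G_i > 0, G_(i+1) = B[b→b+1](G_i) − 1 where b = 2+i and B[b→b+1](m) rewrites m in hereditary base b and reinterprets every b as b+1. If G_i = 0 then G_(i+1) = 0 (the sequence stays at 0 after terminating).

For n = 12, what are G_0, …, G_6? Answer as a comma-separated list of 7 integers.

[0] 12 ≡ 2^(2 + 1) + 2^2 (base 2). Lift 3: 108. −1: 107.
[1] 107 ≡ 3^(3 + 1) + 2·3^2 + 2·3 + 2 (base 3). Lift 4: 1066. −1: 1065.
[2] 1065 ≡ 4^(4 + 1) + 2·4^2 + 2·4 + 1 (base 4). Lift 5: 15686. −1: 15685.
[3] 15685 ≡ 5^(5 + 1) + 2·5^2 + 2·5 (base 5). Lift 6: 280020. −1: 280019.
[4] 280019 ≡ 6^(6 + 1) + 2·6^2 + 6 + 5 (base 6). Lift 7: 5764911. −1: 5764910.
[5] 5764910 ≡ 7^(7 + 1) + 2·7^2 + 7 + 4 (base 7). Lift 8: 134217868. −1: 134217867.

12, 107, 1065, 15685, 280019, 5764910, 134217867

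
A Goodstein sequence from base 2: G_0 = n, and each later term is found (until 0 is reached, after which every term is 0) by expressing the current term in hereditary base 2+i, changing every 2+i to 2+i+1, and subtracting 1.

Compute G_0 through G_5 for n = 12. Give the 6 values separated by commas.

i=0: 12 = 2^(2 + 1) + 2^2 (b=2); 2→3: 3^(3 + 1) + 3^3 = 108; 108−1 = 107
i=1: 107 = 3^(3 + 1) + 2·3^2 + 2·3 + 2 (b=3); 3→4: 4^(4 + 1) + 2·4^2 + 2·4 + 2 = 1066; 1066−1 = 1065
i=2: 1065 = 4^(4 + 1) + 2·4^2 + 2·4 + 1 (b=4); 4→5: 5^(5 + 1) + 2·5^2 + 2·5 + 1 = 15686; 15686−1 = 15685
i=3: 15685 = 5^(5 + 1) + 2·5^2 + 2·5 (b=5); 5→6: 6^(6 + 1) + 2·6^2 + 2·6 = 280020; 280020−1 = 280019
i=4: 280019 = 6^(6 + 1) + 2·6^2 + 6 + 5 (b=6); 6→7: 7^(7 + 1) + 2·7^2 + 7 + 5 = 5764911; 5764911−1 = 5764910

12, 107, 1065, 15685, 280019, 5764910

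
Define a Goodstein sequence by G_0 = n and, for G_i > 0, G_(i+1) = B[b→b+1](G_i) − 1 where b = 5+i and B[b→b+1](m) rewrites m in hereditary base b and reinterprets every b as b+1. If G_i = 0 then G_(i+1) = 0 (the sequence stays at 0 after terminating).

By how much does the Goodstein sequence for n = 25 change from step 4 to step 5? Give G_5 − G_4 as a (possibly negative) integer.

4

G_0 = 25. HB_5(25) = 5^2. Bump = 36. G_1 = 35.
G_1 = 35. HB_6(35) = 5·6 + 5. Bump = 40. G_2 = 39.
G_2 = 39. HB_7(39) = 5·7 + 4. Bump = 44. G_3 = 43.
G_3 = 43. HB_8(43) = 5·8 + 3. Bump = 48. G_4 = 47.
G_4 = 47. HB_9(47) = 5·9 + 2. Bump = 52. G_5 = 51.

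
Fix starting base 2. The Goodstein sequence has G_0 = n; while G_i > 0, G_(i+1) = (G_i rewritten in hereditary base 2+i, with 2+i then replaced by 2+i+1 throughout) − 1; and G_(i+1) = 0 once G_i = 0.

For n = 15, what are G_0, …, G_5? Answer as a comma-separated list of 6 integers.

15, 111, 1283, 18752, 326593, 6588344

[0] 15 ≡ 2^(2 + 1) + 2^2 + 2 + 1 (base 2). Lift 3: 112. −1: 111.
[1] 111 ≡ 3^(3 + 1) + 3^3 + 3 (base 3). Lift 4: 1284. −1: 1283.
[2] 1283 ≡ 4^(4 + 1) + 4^4 + 3 (base 4). Lift 5: 18753. −1: 18752.
[3] 18752 ≡ 5^(5 + 1) + 5^5 + 2 (base 5). Lift 6: 326594. −1: 326593.
[4] 326593 ≡ 6^(6 + 1) + 6^6 + 1 (base 6). Lift 7: 6588345. −1: 6588344.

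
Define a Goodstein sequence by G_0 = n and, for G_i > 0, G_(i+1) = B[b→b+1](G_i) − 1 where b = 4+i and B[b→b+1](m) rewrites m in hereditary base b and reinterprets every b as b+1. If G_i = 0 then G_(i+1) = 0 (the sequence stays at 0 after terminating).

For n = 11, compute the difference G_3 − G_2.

(0) 11|_4 = 2·4 + 3 ↦ 2·5 + 3|_5 = 13 ⇒ 12
(1) 12|_5 = 2·5 + 2 ↦ 2·6 + 2|_6 = 14 ⇒ 13
(2) 13|_6 = 2·6 + 1 ↦ 2·7 + 1|_7 = 15 ⇒ 14

1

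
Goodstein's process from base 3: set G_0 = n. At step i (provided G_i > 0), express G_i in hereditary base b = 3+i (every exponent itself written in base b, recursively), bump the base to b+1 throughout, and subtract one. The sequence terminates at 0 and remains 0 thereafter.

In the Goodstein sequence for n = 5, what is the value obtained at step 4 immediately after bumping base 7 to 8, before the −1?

[0] 5 ≡ 3 + 2 (base 3). Lift 4: 6. −1: 5.
[1] 5 ≡ 4 + 1 (base 4). Lift 5: 6. −1: 5.
[2] 5 ≡ 5 (base 5). Lift 6: 6. −1: 5.
[3] 5 ≡ 5 (base 6). Lift 7: 5. −1: 4.
[4] 4 ≡ 4 (base 7). Lift 8: 4. −1: 3.

4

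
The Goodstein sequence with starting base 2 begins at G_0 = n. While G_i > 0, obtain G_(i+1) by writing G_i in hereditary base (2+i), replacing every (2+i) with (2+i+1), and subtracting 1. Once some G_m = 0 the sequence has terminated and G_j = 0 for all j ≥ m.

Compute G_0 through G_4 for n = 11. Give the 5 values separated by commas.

i=0: 11 = 2^(2 + 1) + 2 + 1 (b=2); 2→3: 3^(3 + 1) + 3 + 1 = 85; 85−1 = 84
i=1: 84 = 3^(3 + 1) + 3 (b=3); 3→4: 4^(4 + 1) + 4 = 1028; 1028−1 = 1027
i=2: 1027 = 4^(4 + 1) + 3 (b=4); 4→5: 5^(5 + 1) + 3 = 15628; 15628−1 = 15627
i=3: 15627 = 5^(5 + 1) + 2 (b=5); 5→6: 6^(6 + 1) + 2 = 279938; 279938−1 = 279937

11, 84, 1027, 15627, 279937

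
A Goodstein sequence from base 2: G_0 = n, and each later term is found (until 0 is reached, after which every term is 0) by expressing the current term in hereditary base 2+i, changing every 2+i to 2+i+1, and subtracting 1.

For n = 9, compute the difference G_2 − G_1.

942

9 —HB2→ 2^(2 + 1) + 1 —bump→ 3^(3 + 1) + 1 = 82 —(−1)→ 81
81 —HB3→ 3^(3 + 1) —bump→ 4^(4 + 1) = 1024 —(−1)→ 1023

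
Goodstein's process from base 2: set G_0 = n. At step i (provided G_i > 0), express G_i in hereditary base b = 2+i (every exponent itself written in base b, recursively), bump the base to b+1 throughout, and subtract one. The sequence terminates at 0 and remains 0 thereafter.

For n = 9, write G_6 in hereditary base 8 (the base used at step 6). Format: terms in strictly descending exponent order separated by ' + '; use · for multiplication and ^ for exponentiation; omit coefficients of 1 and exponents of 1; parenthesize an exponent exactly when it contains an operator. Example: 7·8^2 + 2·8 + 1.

G_0=9  [base 2] 2^(2 + 1) + 1  →[2↦3]→  3^(3 + 1) + 1 = 82  −1 ⇒ G_1=81
G_1=81  [base 3] 3^(3 + 1)  →[3↦4]→  4^(4 + 1) = 1024  −1 ⇒ G_2=1023
G_2=1023  [base 4] 3·4^4 + 3·4^3 + 3·4^2 + 3·4 + 3  →[4↦5]→  3·5^5 + 3·5^3 + 3·5^2 + 3·5 + 3 = 9843  −1 ⇒ G_3=9842
G_3=9842  [base 5] 3·5^5 + 3·5^3 + 3·5^2 + 3·5 + 2  →[5↦6]→  3·6^6 + 3·6^3 + 3·6^2 + 3·6 + 2 = 140744  −1 ⇒ G_4=140743
G_4=140743  [base 6] 3·6^6 + 3·6^3 + 3·6^2 + 3·6 + 1  →[6↦7]→  3·7^7 + 3·7^3 + 3·7^2 + 3·7 + 1 = 2471827  −1 ⇒ G_5=2471826
G_5=2471826  [base 7] 3·7^7 + 3·7^3 + 3·7^2 + 3·7  →[7↦8]→  3·8^8 + 3·8^3 + 3·8^2 + 3·8 = 50333400  −1 ⇒ G_6=50333399
G_6=50333399  [base 8] 3·8^8 + 3·8^3 + 3·8^2 + 2·8 + 7  →[8↦9]→  3·9^9 + 3·9^3 + 3·9^2 + 2·9 + 7 = 1162263922  −1 ⇒ G_7=1162263921

3·8^8 + 3·8^3 + 3·8^2 + 2·8 + 7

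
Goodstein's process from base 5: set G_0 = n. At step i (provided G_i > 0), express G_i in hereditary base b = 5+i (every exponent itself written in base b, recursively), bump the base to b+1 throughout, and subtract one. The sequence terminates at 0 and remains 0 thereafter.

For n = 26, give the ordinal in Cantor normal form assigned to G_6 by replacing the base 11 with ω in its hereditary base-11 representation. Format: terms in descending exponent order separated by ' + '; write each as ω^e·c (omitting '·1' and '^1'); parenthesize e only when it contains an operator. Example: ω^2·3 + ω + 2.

ω·6 + 2

base 5: 26 = 5^2 + 1; at 6: 6^2 + 1 = 37; next = 36
base 6: 36 = 6^2; at 7: 7^2 = 49; next = 48
base 7: 48 = 6·7 + 6; at 8: 6·8 + 6 = 54; next = 53
base 8: 53 = 6·8 + 5; at 9: 6·9 + 5 = 59; next = 58
base 9: 58 = 6·9 + 4; at 10: 6·10 + 4 = 64; next = 63
base 10: 63 = 6·10 + 3; at 11: 6·11 + 3 = 69; next = 68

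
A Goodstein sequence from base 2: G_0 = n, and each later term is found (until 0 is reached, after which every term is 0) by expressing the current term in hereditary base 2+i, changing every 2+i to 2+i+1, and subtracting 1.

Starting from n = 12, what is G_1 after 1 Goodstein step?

base 2: 12 = 2^(2 + 1) + 2^2; at 3: 3^(3 + 1) + 3^3 = 108; next = 107
base 3: 107 = 3^(3 + 1) + 2·3^2 + 2·3 + 2; at 4: 4^(4 + 1) + 2·4^2 + 2·4 + 2 = 1066; next = 1065

107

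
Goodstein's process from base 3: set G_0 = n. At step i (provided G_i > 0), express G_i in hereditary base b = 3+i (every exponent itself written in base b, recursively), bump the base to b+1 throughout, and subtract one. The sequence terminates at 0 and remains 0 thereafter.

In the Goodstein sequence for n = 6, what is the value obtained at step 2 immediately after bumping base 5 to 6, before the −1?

i=0: 6 = 2·3 (b=3); 3→4: 2·4 = 8; 8−1 = 7
i=1: 7 = 4 + 3 (b=4); 4→5: 5 + 3 = 8; 8−1 = 7
i=2: 7 = 5 + 2 (b=5); 5→6: 6 + 2 = 8; 8−1 = 7

8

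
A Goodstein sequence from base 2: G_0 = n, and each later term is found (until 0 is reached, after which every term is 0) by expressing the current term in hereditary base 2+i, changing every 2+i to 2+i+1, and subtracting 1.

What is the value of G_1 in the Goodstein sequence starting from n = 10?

(0) 10|_2 = 2^(2 + 1) + 2 ↦ 3^(3 + 1) + 3|_3 = 84 ⇒ 83
(1) 83|_3 = 3^(3 + 1) + 2 ↦ 4^(4 + 1) + 2|_4 = 1026 ⇒ 1025

83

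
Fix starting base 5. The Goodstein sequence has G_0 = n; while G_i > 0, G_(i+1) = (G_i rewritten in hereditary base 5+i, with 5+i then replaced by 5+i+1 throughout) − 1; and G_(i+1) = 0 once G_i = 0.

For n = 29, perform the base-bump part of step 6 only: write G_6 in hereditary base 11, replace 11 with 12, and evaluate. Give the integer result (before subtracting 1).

116

base 5: 29 = 5^2 + 4; at 6: 6^2 + 4 = 40; next = 39
base 6: 39 = 6^2 + 3; at 7: 7^2 + 3 = 52; next = 51
base 7: 51 = 7^2 + 2; at 8: 8^2 + 2 = 66; next = 65
base 8: 65 = 8^2 + 1; at 9: 9^2 + 1 = 82; next = 81
base 9: 81 = 9^2; at 10: 10^2 = 100; next = 99
base 10: 99 = 9·10 + 9; at 11: 9·11 + 9 = 108; next = 107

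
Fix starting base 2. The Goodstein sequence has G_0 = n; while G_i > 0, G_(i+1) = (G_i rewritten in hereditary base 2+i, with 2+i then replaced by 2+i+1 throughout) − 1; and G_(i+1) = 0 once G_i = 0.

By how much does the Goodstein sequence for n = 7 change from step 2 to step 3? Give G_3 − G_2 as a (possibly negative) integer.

2868

step 0: 7 = 2^2 + 2 + 1; sub 3 for 2: 3^3 + 3 + 1; = 31; G_1 = 31−1 = 30
step 1: 30 = 3^3 + 3; sub 4 for 3: 4^4 + 4; = 260; G_2 = 260−1 = 259
step 2: 259 = 4^4 + 3; sub 5 for 4: 5^5 + 3; = 3128; G_3 = 3128−1 = 3127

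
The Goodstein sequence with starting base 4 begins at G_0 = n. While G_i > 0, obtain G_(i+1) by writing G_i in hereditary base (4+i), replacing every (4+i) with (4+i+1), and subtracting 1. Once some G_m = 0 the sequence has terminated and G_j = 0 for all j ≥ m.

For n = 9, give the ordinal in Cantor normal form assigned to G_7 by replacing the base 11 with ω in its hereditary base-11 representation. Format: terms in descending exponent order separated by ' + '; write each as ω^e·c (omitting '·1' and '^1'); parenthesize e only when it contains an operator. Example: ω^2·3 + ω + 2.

i=0: 9 = 2·4 + 1 (b=4); 4→5: 2·5 + 1 = 11; 11−1 = 10
i=1: 10 = 2·5 (b=5); 5→6: 2·6 = 12; 12−1 = 11
i=2: 11 = 6 + 5 (b=6); 6→7: 7 + 5 = 12; 12−1 = 11
i=3: 11 = 7 + 4 (b=7); 7→8: 8 + 4 = 12; 12−1 = 11
i=4: 11 = 8 + 3 (b=8); 8→9: 9 + 3 = 12; 12−1 = 11
i=5: 11 = 9 + 2 (b=9); 9→10: 10 + 2 = 12; 12−1 = 11
i=6: 11 = 10 + 1 (b=10); 10→11: 11 + 1 = 12; 12−1 = 11
i=7: 11 = 11 (b=11); 11→12: 12 = 12; 12−1 = 11

ω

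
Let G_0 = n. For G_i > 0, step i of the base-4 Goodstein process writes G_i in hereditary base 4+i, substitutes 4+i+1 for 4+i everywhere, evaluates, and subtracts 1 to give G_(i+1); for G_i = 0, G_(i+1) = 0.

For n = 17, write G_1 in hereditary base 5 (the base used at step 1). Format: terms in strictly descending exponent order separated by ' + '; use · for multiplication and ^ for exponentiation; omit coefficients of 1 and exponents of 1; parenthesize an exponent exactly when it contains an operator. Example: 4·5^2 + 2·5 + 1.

G_0=17  [base 4] 4^2 + 1  →[4↦5]→  5^2 + 1 = 26  −1 ⇒ G_1=25
G_1=25  [base 5] 5^2  →[5↦6]→  6^2 = 36  −1 ⇒ G_2=35

5^2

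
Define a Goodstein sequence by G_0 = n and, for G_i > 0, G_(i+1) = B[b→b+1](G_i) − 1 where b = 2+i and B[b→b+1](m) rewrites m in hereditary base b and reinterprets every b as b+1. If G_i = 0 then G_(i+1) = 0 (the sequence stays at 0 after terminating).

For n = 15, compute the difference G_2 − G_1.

(0) 15|_2 = 2^(2 + 1) + 2^2 + 2 + 1 ↦ 3^(3 + 1) + 3^3 + 3 + 1|_3 = 112 ⇒ 111
(1) 111|_3 = 3^(3 + 1) + 3^3 + 3 ↦ 4^(4 + 1) + 4^4 + 4|_4 = 1284 ⇒ 1283

1172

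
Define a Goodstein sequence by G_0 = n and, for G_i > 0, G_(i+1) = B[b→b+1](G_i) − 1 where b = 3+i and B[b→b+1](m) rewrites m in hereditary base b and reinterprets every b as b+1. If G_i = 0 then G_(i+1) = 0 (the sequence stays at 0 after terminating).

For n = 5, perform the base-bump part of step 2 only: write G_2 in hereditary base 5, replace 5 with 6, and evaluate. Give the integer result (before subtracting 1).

step 0: 5 = 3 + 2; sub 4 for 3: 4 + 2; = 6; G_1 = 6−1 = 5
step 1: 5 = 4 + 1; sub 5 for 4: 5 + 1; = 6; G_2 = 6−1 = 5

6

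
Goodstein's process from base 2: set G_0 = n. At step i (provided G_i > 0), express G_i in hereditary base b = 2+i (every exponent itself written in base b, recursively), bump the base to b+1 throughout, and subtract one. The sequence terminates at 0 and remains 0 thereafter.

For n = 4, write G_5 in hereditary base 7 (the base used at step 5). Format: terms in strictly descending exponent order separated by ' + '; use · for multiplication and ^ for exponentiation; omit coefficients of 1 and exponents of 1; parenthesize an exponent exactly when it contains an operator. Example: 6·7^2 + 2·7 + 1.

2·7^2 + 7 + 4

i=0: 4 = 2^2 (b=2); 2→3: 3^3 = 27; 27−1 = 26
i=1: 26 = 2·3^2 + 2·3 + 2 (b=3); 3→4: 2·4^2 + 2·4 + 2 = 42; 42−1 = 41
i=2: 41 = 2·4^2 + 2·4 + 1 (b=4); 4→5: 2·5^2 + 2·5 + 1 = 61; 61−1 = 60
i=3: 60 = 2·5^2 + 2·5 (b=5); 5→6: 2·6^2 + 2·6 = 84; 84−1 = 83
i=4: 83 = 2·6^2 + 6 + 5 (b=6); 6→7: 2·7^2 + 7 + 5 = 110; 110−1 = 109
i=5: 109 = 2·7^2 + 7 + 4 (b=7); 7→8: 2·8^2 + 8 + 4 = 140; 140−1 = 139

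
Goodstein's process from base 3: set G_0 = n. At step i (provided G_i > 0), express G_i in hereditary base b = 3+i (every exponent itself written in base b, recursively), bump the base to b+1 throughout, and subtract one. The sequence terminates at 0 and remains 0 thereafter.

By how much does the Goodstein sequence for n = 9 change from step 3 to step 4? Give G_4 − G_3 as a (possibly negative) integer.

i=0: 9 = 3^2 (b=3); 3→4: 4^2 = 16; 16−1 = 15
i=1: 15 = 3·4 + 3 (b=4); 4→5: 3·5 + 3 = 18; 18−1 = 17
i=2: 17 = 3·5 + 2 (b=5); 5→6: 3·6 + 2 = 20; 20−1 = 19
i=3: 19 = 3·6 + 1 (b=6); 6→7: 3·7 + 1 = 22; 22−1 = 21

2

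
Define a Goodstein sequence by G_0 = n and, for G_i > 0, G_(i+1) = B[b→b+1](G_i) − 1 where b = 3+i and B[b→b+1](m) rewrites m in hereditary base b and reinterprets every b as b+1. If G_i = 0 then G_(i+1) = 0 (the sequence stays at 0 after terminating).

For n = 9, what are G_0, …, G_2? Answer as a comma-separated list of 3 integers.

G_0=9  [base 3] 3^2  →[3↦4]→  4^2 = 16  −1 ⇒ G_1=15
G_1=15  [base 4] 3·4 + 3  →[4↦5]→  3·5 + 3 = 18  −1 ⇒ G_2=17

9, 15, 17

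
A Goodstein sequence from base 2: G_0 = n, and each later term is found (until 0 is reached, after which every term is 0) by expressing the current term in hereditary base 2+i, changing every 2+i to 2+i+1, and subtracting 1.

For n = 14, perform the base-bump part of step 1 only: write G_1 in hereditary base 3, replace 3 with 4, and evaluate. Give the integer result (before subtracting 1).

1282

step 0: 14 = 2^(2 + 1) + 2^2 + 2; sub 3 for 2: 3^(3 + 1) + 3^3 + 3; = 111; G_1 = 111−1 = 110
step 1: 110 = 3^(3 + 1) + 3^3 + 2; sub 4 for 3: 4^(4 + 1) + 4^4 + 2; = 1282; G_2 = 1282−1 = 1281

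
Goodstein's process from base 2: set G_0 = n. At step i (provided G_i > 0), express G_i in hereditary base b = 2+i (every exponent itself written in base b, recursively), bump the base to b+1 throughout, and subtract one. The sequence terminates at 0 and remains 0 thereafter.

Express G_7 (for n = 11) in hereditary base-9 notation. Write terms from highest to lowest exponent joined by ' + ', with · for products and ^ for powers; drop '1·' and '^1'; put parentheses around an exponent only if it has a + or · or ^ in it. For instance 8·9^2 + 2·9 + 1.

11 —HB2→ 2^(2 + 1) + 2 + 1 —bump→ 3^(3 + 1) + 3 + 1 = 85 —(−1)→ 84
84 —HB3→ 3^(3 + 1) + 3 —bump→ 4^(4 + 1) + 4 = 1028 —(−1)→ 1027
1027 —HB4→ 4^(4 + 1) + 3 —bump→ 5^(5 + 1) + 3 = 15628 —(−1)→ 15627
15627 —HB5→ 5^(5 + 1) + 2 —bump→ 6^(6 + 1) + 2 = 279938 —(−1)→ 279937
279937 —HB6→ 6^(6 + 1) + 1 —bump→ 7^(7 + 1) + 1 = 5764802 —(−1)→ 5764801
5764801 —HB7→ 7^(7 + 1) —bump→ 8^(8 + 1) = 134217728 —(−1)→ 134217727
134217727 —HB8→ 7·8^8 + 7·8^7 + 7·8^6 + 7·8^5 + 7·8^4 + 7·8^3 + 7·8^2 + 7·8 + 7 —bump→ 7·9^9 + 7·9^7 + 7·9^6 + 7·9^5 + 7·9^4 + 7·9^3 + 7·9^2 + 7·9 + 7 = 2749609303 —(−1)→ 2749609302
2749609302 —HB9→ 7·9^9 + 7·9^7 + 7·9^6 + 7·9^5 + 7·9^4 + 7·9^3 + 7·9^2 + 7·9 + 6 —bump→ 7·10^10 + 7·10^7 + 7·10^6 + 7·10^5 + 7·10^4 + 7·10^3 + 7·10^2 + 7·10 + 6 = 70077777776 —(−1)→ 70077777775

7·9^9 + 7·9^7 + 7·9^6 + 7·9^5 + 7·9^4 + 7·9^3 + 7·9^2 + 7·9 + 6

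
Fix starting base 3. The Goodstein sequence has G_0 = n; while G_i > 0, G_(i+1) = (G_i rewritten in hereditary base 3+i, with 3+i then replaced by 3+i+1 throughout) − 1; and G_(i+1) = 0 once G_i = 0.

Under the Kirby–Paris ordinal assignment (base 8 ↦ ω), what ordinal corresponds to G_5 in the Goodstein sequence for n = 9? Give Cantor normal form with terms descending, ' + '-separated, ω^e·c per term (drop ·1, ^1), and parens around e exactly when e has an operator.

(0) 9|_3 = 3^2 ↦ 4^2|_4 = 16 ⇒ 15
(1) 15|_4 = 3·4 + 3 ↦ 3·5 + 3|_5 = 18 ⇒ 17
(2) 17|_5 = 3·5 + 2 ↦ 3·6 + 2|_6 = 20 ⇒ 19
(3) 19|_6 = 3·6 + 1 ↦ 3·7 + 1|_7 = 22 ⇒ 21
(4) 21|_7 = 3·7 ↦ 3·8|_8 = 24 ⇒ 23
(5) 23|_8 = 2·8 + 7 ↦ 2·9 + 7|_9 = 25 ⇒ 24

ω·2 + 7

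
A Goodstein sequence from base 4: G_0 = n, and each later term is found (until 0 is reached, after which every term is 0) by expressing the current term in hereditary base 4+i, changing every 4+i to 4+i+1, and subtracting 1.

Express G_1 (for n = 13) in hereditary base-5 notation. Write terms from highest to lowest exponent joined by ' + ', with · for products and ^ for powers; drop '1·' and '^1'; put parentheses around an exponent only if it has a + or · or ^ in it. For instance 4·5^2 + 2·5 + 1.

3·5

(0) 13|_4 = 3·4 + 1 ↦ 3·5 + 1|_5 = 16 ⇒ 15
(1) 15|_5 = 3·5 ↦ 3·6|_6 = 18 ⇒ 17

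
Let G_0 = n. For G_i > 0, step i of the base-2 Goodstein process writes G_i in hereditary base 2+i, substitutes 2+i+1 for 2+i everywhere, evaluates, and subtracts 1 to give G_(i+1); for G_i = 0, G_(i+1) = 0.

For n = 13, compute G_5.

base 2: 13 = 2^(2 + 1) + 2^2 + 1; at 3: 3^(3 + 1) + 3^3 + 1 = 109; next = 108
base 3: 108 = 3^(3 + 1) + 3^3; at 4: 4^(4 + 1) + 4^4 = 1280; next = 1279
base 4: 1279 = 4^(4 + 1) + 3·4^3 + 3·4^2 + 3·4 + 3; at 5: 5^(5 + 1) + 3·5^3 + 3·5^2 + 3·5 + 3 = 16093; next = 16092
base 5: 16092 = 5^(5 + 1) + 3·5^3 + 3·5^2 + 3·5 + 2; at 6: 6^(6 + 1) + 3·6^3 + 3·6^2 + 3·6 + 2 = 280712; next = 280711
base 6: 280711 = 6^(6 + 1) + 3·6^3 + 3·6^2 + 3·6 + 1; at 7: 7^(7 + 1) + 3·7^3 + 3·7^2 + 3·7 + 1 = 5765999; next = 5765998
base 7: 5765998 = 7^(7 + 1) + 3·7^3 + 3·7^2 + 3·7; at 8: 8^(8 + 1) + 3·8^3 + 3·8^2 + 3·8 = 134219480; next = 134219479

5765998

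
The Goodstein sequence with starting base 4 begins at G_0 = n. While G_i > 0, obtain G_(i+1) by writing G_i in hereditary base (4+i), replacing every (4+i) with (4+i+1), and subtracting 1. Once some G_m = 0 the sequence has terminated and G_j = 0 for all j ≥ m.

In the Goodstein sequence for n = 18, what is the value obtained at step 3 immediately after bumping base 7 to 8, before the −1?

G_0=18  [base 4] 4^2 + 2  →[4↦5]→  5^2 + 2 = 27  −1 ⇒ G_1=26
G_1=26  [base 5] 5^2 + 1  →[5↦6]→  6^2 + 1 = 37  −1 ⇒ G_2=36
G_2=36  [base 6] 6^2  →[6↦7]→  7^2 = 49  −1 ⇒ G_3=48
G_3=48  [base 7] 6·7 + 6  →[7↦8]→  6·8 + 6 = 54  −1 ⇒ G_4=53

54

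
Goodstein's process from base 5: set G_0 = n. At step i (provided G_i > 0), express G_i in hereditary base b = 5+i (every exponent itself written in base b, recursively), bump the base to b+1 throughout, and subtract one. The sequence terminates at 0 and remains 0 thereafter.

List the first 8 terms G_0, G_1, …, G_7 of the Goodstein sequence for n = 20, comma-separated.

20, 23, 25, 27, 29, 31, 33, 35

(0) 20|_5 = 4·5 ↦ 4·6|_6 = 24 ⇒ 23
(1) 23|_6 = 3·6 + 5 ↦ 3·7 + 5|_7 = 26 ⇒ 25
(2) 25|_7 = 3·7 + 4 ↦ 3·8 + 4|_8 = 28 ⇒ 27
(3) 27|_8 = 3·8 + 3 ↦ 3·9 + 3|_9 = 30 ⇒ 29
(4) 29|_9 = 3·9 + 2 ↦ 3·10 + 2|_10 = 32 ⇒ 31
(5) 31|_10 = 3·10 + 1 ↦ 3·11 + 1|_11 = 34 ⇒ 33
(6) 33|_11 = 3·11 ↦ 3·12|_12 = 36 ⇒ 35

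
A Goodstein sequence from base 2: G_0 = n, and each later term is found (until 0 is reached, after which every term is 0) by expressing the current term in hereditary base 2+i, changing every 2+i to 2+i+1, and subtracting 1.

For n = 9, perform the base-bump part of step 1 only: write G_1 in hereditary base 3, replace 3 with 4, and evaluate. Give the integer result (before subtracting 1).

9 —HB2→ 2^(2 + 1) + 1 —bump→ 3^(3 + 1) + 1 = 82 —(−1)→ 81
81 —HB3→ 3^(3 + 1) —bump→ 4^(4 + 1) = 1024 —(−1)→ 1023

1024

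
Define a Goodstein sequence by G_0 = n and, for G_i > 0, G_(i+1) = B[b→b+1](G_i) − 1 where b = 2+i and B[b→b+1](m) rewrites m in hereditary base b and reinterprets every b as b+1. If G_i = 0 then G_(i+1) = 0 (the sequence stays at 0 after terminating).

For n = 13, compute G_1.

108

base 2: 13 = 2^(2 + 1) + 2^2 + 1; at 3: 3^(3 + 1) + 3^3 + 1 = 109; next = 108
base 3: 108 = 3^(3 + 1) + 3^3; at 4: 4^(4 + 1) + 4^4 = 1280; next = 1279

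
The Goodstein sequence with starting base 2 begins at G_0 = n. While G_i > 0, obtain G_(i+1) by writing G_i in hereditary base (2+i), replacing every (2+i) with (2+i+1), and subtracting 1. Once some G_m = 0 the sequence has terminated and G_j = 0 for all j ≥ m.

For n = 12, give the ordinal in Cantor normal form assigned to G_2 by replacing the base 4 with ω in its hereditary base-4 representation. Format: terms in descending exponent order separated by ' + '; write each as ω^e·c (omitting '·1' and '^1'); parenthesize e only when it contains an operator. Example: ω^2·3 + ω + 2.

base 2: 12 = 2^(2 + 1) + 2^2; at 3: 3^(3 + 1) + 3^3 = 108; next = 107
base 3: 107 = 3^(3 + 1) + 2·3^2 + 2·3 + 2; at 4: 4^(4 + 1) + 2·4^2 + 2·4 + 2 = 1066; next = 1065

ω^(ω + 1) + ω^2·2 + ω·2 + 1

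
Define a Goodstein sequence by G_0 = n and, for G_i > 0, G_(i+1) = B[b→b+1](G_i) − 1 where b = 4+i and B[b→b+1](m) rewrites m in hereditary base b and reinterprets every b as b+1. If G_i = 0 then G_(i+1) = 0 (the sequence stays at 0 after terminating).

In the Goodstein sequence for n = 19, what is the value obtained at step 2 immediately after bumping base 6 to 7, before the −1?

50

step 0: 19 = 4^2 + 3; sub 5 for 4: 5^2 + 3; = 28; G_1 = 28−1 = 27
step 1: 27 = 5^2 + 2; sub 6 for 5: 6^2 + 2; = 38; G_2 = 38−1 = 37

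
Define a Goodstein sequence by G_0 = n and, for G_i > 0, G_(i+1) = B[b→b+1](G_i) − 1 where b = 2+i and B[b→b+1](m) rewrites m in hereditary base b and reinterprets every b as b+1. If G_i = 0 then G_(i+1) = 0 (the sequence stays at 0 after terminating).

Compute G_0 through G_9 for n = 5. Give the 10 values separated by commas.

5, 27, 255, 467, 775, 1197, 1751, 2454, 3325, 4382

G_0=5  [base 2] 2^2 + 1  →[2↦3]→  3^3 + 1 = 28  −1 ⇒ G_1=27
G_1=27  [base 3] 3^3  →[3↦4]→  4^4 = 256  −1 ⇒ G_2=255
G_2=255  [base 4] 3·4^3 + 3·4^2 + 3·4 + 3  →[4↦5]→  3·5^3 + 3·5^2 + 3·5 + 3 = 468  −1 ⇒ G_3=467
G_3=467  [base 5] 3·5^3 + 3·5^2 + 3·5 + 2  →[5↦6]→  3·6^3 + 3·6^2 + 3·6 + 2 = 776  −1 ⇒ G_4=775
G_4=775  [base 6] 3·6^3 + 3·6^2 + 3·6 + 1  →[6↦7]→  3·7^3 + 3·7^2 + 3·7 + 1 = 1198  −1 ⇒ G_5=1197
G_5=1197  [base 7] 3·7^3 + 3·7^2 + 3·7  →[7↦8]→  3·8^3 + 3·8^2 + 3·8 = 1752  −1 ⇒ G_6=1751
G_6=1751  [base 8] 3·8^3 + 3·8^2 + 2·8 + 7  →[8↦9]→  3·9^3 + 3·9^2 + 2·9 + 7 = 2455  −1 ⇒ G_7=2454
G_7=2454  [base 9] 3·9^3 + 3·9^2 + 2·9 + 6  →[9↦10]→  3·10^3 + 3·10^2 + 2·10 + 6 = 3326  −1 ⇒ G_8=3325
G_8=3325  [base 10] 3·10^3 + 3·10^2 + 2·10 + 5  →[10↦11]→  3·11^3 + 3·11^2 + 2·11 + 5 = 4383  −1 ⇒ G_9=4382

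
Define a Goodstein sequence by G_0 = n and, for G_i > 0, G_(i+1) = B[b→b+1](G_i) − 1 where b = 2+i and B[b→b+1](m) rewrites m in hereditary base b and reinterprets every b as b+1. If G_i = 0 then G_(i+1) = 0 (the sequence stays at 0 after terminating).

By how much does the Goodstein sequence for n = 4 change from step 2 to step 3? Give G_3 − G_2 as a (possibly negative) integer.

base 2: 4 = 2^2; at 3: 3^3 = 27; next = 26
base 3: 26 = 2·3^2 + 2·3 + 2; at 4: 2·4^2 + 2·4 + 2 = 42; next = 41
base 4: 41 = 2·4^2 + 2·4 + 1; at 5: 2·5^2 + 2·5 + 1 = 61; next = 60

19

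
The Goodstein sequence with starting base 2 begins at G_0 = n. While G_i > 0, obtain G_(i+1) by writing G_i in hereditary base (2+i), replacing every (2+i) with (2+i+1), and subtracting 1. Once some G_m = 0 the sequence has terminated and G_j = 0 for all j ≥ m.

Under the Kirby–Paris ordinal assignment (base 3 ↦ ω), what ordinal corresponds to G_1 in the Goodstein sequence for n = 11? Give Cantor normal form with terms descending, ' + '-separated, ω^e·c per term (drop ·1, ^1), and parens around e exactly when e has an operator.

i=0: 11 = 2^(2 + 1) + 2 + 1 (b=2); 2→3: 3^(3 + 1) + 3 + 1 = 85; 85−1 = 84
i=1: 84 = 3^(3 + 1) + 3 (b=3); 3→4: 4^(4 + 1) + 4 = 1028; 1028−1 = 1027

ω^(ω + 1) + ω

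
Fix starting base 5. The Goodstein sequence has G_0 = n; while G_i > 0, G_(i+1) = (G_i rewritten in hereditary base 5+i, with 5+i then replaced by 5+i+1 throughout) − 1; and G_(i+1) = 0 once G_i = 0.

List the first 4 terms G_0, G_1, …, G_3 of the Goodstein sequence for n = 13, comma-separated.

13 —HB5→ 2·5 + 3 —bump→ 2·6 + 3 = 15 —(−1)→ 14
14 —HB6→ 2·6 + 2 —bump→ 2·7 + 2 = 16 —(−1)→ 15
15 —HB7→ 2·7 + 1 —bump→ 2·8 + 1 = 17 —(−1)→ 16

13, 14, 15, 16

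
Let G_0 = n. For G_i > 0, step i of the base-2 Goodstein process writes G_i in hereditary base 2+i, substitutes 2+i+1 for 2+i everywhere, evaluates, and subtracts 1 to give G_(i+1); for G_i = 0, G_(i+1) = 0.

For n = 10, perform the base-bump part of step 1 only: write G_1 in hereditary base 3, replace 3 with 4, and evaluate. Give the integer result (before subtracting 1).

[0] 10 ≡ 2^(2 + 1) + 2 (base 2). Lift 3: 84. −1: 83.
[1] 83 ≡ 3^(3 + 1) + 2 (base 3). Lift 4: 1026. −1: 1025.

1026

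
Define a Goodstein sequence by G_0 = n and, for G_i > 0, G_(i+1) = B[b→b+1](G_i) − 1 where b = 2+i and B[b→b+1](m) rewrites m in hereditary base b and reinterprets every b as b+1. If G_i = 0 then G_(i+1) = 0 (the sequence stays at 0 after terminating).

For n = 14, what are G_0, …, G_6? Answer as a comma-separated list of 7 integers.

14, 110, 1281, 18750, 326591, 5862840, 134404971

step 0: 14 = 2^(2 + 1) + 2^2 + 2; sub 3 for 2: 3^(3 + 1) + 3^3 + 3; = 111; G_1 = 111−1 = 110
step 1: 110 = 3^(3 + 1) + 3^3 + 2; sub 4 for 3: 4^(4 + 1) + 4^4 + 2; = 1282; G_2 = 1282−1 = 1281
step 2: 1281 = 4^(4 + 1) + 4^4 + 1; sub 5 for 4: 5^(5 + 1) + 5^5 + 1; = 18751; G_3 = 18751−1 = 18750
step 3: 18750 = 5^(5 + 1) + 5^5; sub 6 for 5: 6^(6 + 1) + 6^6; = 326592; G_4 = 326592−1 = 326591
step 4: 326591 = 6^(6 + 1) + 5·6^5 + 5·6^4 + 5·6^3 + 5·6^2 + 5·6 + 5; sub 7 for 6: 7^(7 + 1) + 5·7^5 + 5·7^4 + 5·7^3 + 5·7^2 + 5·7 + 5; = 5862841; G_5 = 5862841−1 = 5862840
step 5: 5862840 = 7^(7 + 1) + 5·7^5 + 5·7^4 + 5·7^3 + 5·7^2 + 5·7 + 4; sub 8 for 7: 8^(8 + 1) + 5·8^5 + 5·8^4 + 5·8^3 + 5·8^2 + 5·8 + 4; = 134404972; G_6 = 134404972−1 = 134404971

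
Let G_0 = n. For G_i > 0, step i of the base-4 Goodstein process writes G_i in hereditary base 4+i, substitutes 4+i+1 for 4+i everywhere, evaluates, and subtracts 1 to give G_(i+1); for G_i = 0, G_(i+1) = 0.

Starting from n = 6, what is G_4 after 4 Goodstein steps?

5

base 4: 6 = 4 + 2; at 5: 5 + 2 = 7; next = 6
base 5: 6 = 5 + 1; at 6: 6 + 1 = 7; next = 6
base 6: 6 = 6; at 7: 7 = 7; next = 6
base 7: 6 = 6; at 8: 6 = 6; next = 5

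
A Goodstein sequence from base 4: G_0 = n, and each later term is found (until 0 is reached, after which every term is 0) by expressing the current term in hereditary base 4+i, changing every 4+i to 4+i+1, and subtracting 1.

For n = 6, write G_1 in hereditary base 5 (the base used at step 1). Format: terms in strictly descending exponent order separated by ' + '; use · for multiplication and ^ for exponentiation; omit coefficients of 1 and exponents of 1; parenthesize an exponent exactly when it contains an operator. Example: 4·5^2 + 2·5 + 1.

G_0 = 6. HB_4(6) = 4 + 2. Bump = 7. G_1 = 6.
G_1 = 6. HB_5(6) = 5 + 1. Bump = 7. G_2 = 6.

5 + 1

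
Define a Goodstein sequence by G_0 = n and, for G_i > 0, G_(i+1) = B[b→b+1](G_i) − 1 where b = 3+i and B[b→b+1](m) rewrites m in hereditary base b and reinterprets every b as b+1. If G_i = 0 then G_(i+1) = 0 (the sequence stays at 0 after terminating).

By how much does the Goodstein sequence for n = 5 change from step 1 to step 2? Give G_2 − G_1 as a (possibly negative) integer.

0

(0) 5|_3 = 3 + 2 ↦ 4 + 2|_4 = 6 ⇒ 5
(1) 5|_4 = 4 + 1 ↦ 5 + 1|_5 = 6 ⇒ 5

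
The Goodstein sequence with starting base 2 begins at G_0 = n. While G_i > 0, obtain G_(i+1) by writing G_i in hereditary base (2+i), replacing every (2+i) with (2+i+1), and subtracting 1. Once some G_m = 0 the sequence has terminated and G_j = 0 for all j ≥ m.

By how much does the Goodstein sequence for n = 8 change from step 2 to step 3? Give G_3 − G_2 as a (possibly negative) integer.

5757

[0] 8 ≡ 2^(2 + 1) (base 2). Lift 3: 81. −1: 80.
[1] 80 ≡ 2·3^3 + 2·3^2 + 2·3 + 2 (base 3). Lift 4: 554. −1: 553.
[2] 553 ≡ 2·4^4 + 2·4^2 + 2·4 + 1 (base 4). Lift 5: 6311. −1: 6310.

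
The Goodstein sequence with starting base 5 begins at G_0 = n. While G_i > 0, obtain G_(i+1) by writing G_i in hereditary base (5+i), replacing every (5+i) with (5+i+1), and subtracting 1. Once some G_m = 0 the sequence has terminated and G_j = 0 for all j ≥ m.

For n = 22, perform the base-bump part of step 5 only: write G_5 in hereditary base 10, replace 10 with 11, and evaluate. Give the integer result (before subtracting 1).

38

G_0 = 22. HB_5(22) = 4·5 + 2. Bump = 26. G_1 = 25.
G_1 = 25. HB_6(25) = 4·6 + 1. Bump = 29. G_2 = 28.
G_2 = 28. HB_7(28) = 4·7. Bump = 32. G_3 = 31.
G_3 = 31. HB_8(31) = 3·8 + 7. Bump = 34. G_4 = 33.
G_4 = 33. HB_9(33) = 3·9 + 6. Bump = 36. G_5 = 35.
G_5 = 35. HB_10(35) = 3·10 + 5. Bump = 38. G_6 = 37.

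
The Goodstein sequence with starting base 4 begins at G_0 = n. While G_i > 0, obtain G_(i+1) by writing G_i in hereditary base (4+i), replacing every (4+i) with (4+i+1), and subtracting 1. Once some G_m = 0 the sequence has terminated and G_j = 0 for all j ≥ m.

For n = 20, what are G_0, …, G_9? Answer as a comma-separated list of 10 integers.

i=0: 20 = 4^2 + 4 (b=4); 4→5: 5^2 + 5 = 30; 30−1 = 29
i=1: 29 = 5^2 + 4 (b=5); 5→6: 6^2 + 4 = 40; 40−1 = 39
i=2: 39 = 6^2 + 3 (b=6); 6→7: 7^2 + 3 = 52; 52−1 = 51
i=3: 51 = 7^2 + 2 (b=7); 7→8: 8^2 + 2 = 66; 66−1 = 65
i=4: 65 = 8^2 + 1 (b=8); 8→9: 9^2 + 1 = 82; 82−1 = 81
i=5: 81 = 9^2 (b=9); 9→10: 10^2 = 100; 100−1 = 99
i=6: 99 = 9·10 + 9 (b=10); 10→11: 9·11 + 9 = 108; 108−1 = 107
i=7: 107 = 9·11 + 8 (b=11); 11→12: 9·12 + 8 = 116; 116−1 = 115
i=8: 115 = 9·12 + 7 (b=12); 12→13: 9·13 + 7 = 124; 124−1 = 123

20, 29, 39, 51, 65, 81, 99, 107, 115, 123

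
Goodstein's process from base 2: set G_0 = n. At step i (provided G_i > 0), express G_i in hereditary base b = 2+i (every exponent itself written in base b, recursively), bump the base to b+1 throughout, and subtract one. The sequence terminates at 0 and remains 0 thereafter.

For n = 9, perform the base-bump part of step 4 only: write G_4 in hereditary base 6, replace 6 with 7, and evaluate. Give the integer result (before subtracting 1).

i=0: 9 = 2^(2 + 1) + 1 (b=2); 2→3: 3^(3 + 1) + 1 = 82; 82−1 = 81
i=1: 81 = 3^(3 + 1) (b=3); 3→4: 4^(4 + 1) = 1024; 1024−1 = 1023
i=2: 1023 = 3·4^4 + 3·4^3 + 3·4^2 + 3·4 + 3 (b=4); 4→5: 3·5^5 + 3·5^3 + 3·5^2 + 3·5 + 3 = 9843; 9843−1 = 9842
i=3: 9842 = 3·5^5 + 3·5^3 + 3·5^2 + 3·5 + 2 (b=5); 5→6: 3·6^6 + 3·6^3 + 3·6^2 + 3·6 + 2 = 140744; 140744−1 = 140743

2471827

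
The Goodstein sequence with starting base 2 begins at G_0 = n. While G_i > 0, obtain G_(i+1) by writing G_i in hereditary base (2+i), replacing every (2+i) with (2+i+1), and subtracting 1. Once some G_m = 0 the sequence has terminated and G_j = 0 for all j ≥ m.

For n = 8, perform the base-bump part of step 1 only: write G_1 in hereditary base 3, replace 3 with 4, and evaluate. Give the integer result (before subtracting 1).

step 0: 8 = 2^(2 + 1); sub 3 for 2: 3^(3 + 1); = 81; G_1 = 81−1 = 80
step 1: 80 = 2·3^3 + 2·3^2 + 2·3 + 2; sub 4 for 3: 2·4^4 + 2·4^2 + 2·4 + 2; = 554; G_2 = 554−1 = 553

554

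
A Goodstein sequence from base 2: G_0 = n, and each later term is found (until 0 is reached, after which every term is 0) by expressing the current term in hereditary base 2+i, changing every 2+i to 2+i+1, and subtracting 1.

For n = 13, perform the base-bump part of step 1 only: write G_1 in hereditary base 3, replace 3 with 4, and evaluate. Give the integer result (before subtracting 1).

G_0=13  [base 2] 2^(2 + 1) + 2^2 + 1  →[2↦3]→  3^(3 + 1) + 3^3 + 1 = 109  −1 ⇒ G_1=108
G_1=108  [base 3] 3^(3 + 1) + 3^3  →[3↦4]→  4^(4 + 1) + 4^4 = 1280  −1 ⇒ G_2=1279

1280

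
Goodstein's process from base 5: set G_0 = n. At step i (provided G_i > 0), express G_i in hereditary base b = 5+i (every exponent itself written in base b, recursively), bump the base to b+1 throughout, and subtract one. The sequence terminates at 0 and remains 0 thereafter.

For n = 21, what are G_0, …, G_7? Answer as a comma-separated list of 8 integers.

i=0: 21 = 4·5 + 1 (b=5); 5→6: 4·6 + 1 = 25; 25−1 = 24
i=1: 24 = 4·6 (b=6); 6→7: 4·7 = 28; 28−1 = 27
i=2: 27 = 3·7 + 6 (b=7); 7→8: 3·8 + 6 = 30; 30−1 = 29
i=3: 29 = 3·8 + 5 (b=8); 8→9: 3·9 + 5 = 32; 32−1 = 31
i=4: 31 = 3·9 + 4 (b=9); 9→10: 3·10 + 4 = 34; 34−1 = 33
i=5: 33 = 3·10 + 3 (b=10); 10→11: 3·11 + 3 = 36; 36−1 = 35
i=6: 35 = 3·11 + 2 (b=11); 11→12: 3·12 + 2 = 38; 38−1 = 37

21, 24, 27, 29, 31, 33, 35, 37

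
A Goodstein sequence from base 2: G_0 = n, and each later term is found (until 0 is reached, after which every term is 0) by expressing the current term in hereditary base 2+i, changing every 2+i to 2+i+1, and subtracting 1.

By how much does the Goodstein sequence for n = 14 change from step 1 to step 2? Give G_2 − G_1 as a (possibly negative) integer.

14 —HB2→ 2^(2 + 1) + 2^2 + 2 —bump→ 3^(3 + 1) + 3^3 + 3 = 111 —(−1)→ 110
110 —HB3→ 3^(3 + 1) + 3^3 + 2 —bump→ 4^(4 + 1) + 4^4 + 2 = 1282 —(−1)→ 1281

1171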